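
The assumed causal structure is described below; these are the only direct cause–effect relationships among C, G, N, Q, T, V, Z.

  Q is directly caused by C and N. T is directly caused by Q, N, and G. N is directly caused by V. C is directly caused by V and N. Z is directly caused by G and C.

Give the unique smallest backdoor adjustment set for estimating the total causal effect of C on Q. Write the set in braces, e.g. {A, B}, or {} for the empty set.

Variables eligible for adjustment (non-descendants of C, excluding C and Q): {G, N, V}.
Backdoor paths from C to Q:
  P1: C <- V -> N -> Q
  P2: C <- V -> N -> T <- Q
  P3: C <- N -> Q
  P4: C <- N -> T <- Q
The empty set is not sufficient: P1 (C <- V -> N -> Q) has no collider blocking it and no conditioned non-collider, so it is open.
Try {N}:
  P1: blocked at chain node N ∈ conditioning set.
  P2: blocked at chain node N ∈ conditioning set.
  P3: blocked at fork node N ∈ conditioning set.
  P4: blocked at fork node N ∈ conditioning set.
{N} contains no descendant of C and blocks every backdoor path.
No other singleton works — e.g. {G} leaves P1 open — so {N} is the unique smallest valid adjustment set.

{N}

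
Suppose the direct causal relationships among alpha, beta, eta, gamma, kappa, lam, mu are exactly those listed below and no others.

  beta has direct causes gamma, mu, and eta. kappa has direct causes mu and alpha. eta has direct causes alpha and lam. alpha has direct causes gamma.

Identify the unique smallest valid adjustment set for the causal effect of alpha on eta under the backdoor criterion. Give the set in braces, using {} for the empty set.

{}

Variables eligible for adjustment (non-descendants of alpha, excluding alpha and eta): {gamma, lam, mu}.
Backdoor paths from alpha to eta:
  P1: alpha <- gamma -> beta <- eta
Each backdoor path contains an unconditioned collider, so every path is already blocked with the empty conditioning set:
  P1: blocked at collider beta (neither it nor any descendant is in the conditioning set).
The empty set is therefore the unique smallest valid set.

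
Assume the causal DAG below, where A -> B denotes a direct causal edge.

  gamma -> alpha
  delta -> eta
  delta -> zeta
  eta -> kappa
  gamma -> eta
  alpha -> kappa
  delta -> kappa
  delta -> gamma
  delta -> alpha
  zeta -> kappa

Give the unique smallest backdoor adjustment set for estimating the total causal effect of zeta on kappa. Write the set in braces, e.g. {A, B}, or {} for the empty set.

{delta}

Variables eligible for adjustment (non-descendants of zeta, excluding zeta and kappa): {alpha, delta, eta, gamma}.
Backdoor paths from zeta to kappa:
  P1: zeta <- delta -> gamma -> eta -> kappa
  P2: zeta <- delta -> gamma -> alpha -> kappa
  P3: zeta <- delta -> eta <- gamma -> alpha -> kappa
  P4: zeta <- delta -> eta -> kappa
  P5: zeta <- delta -> alpha <- gamma -> eta -> kappa
  P6: zeta <- delta -> alpha -> kappa
  P7: zeta <- delta -> kappa
The empty set is not sufficient: P1 (zeta <- delta -> gamma -> eta -> kappa) has no collider blocking it and no conditioned non-collider, so it is open.
Try {delta}:
  P1: blocked at fork node delta ∈ conditioning set.
  P2: blocked at fork node delta ∈ conditioning set.
  P3: blocked at fork node delta ∈ conditioning set.
  P4: blocked at fork node delta ∈ conditioning set.
  P5: blocked at fork node delta ∈ conditioning set.
  P6: blocked at fork node delta ∈ conditioning set.
  P7: blocked at fork node delta ∈ conditioning set.
{delta} contains no descendant of zeta and blocks every backdoor path.
No other singleton works — e.g. {gamma} leaves P4 open — so {delta} is the unique smallest valid adjustment set.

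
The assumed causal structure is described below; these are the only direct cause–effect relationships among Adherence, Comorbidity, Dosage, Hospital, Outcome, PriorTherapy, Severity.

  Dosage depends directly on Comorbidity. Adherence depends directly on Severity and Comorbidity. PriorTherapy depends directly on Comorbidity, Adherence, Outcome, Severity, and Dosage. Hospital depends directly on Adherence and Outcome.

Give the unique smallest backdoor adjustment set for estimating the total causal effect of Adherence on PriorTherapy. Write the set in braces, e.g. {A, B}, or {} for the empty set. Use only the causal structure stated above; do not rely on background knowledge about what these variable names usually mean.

{Comorbidity, Severity}

Variables eligible for adjustment (non-descendants of Adherence, excluding Adherence and PriorTherapy): {Comorbidity, Dosage, Outcome, Severity}.
Backdoor paths from Adherence to PriorTherapy:
  P1: Adherence <- Comorbidity -> Dosage -> PriorTherapy
  P2: Adherence <- Comorbidity -> PriorTherapy
  P3: Adherence <- Severity -> PriorTherapy
The empty set is not sufficient: P1 (Adherence <- Comorbidity -> Dosage -> PriorTherapy) has no collider blocking it and no conditioned non-collider, so it is open.
Try {Comorbidity, Severity}:
  P1: blocked at fork node Comorbidity ∈ conditioning set.
  P2: blocked at fork node Comorbidity ∈ conditioning set.
  P3: blocked at fork node Severity ∈ conditioning set.
{Comorbidity, Severity} contains no descendant of Adherence and blocks every backdoor path.
Every element of {Comorbidity, Severity} is needed (dropping Comorbidity leaves P1 open; dropping Severity leaves P3 open), so no proper subset is valid.
Among all size-2 subsets of the eligible variables, only {Comorbidity, Severity} blocks every backdoor path, so it is the unique smallest valid adjustment set.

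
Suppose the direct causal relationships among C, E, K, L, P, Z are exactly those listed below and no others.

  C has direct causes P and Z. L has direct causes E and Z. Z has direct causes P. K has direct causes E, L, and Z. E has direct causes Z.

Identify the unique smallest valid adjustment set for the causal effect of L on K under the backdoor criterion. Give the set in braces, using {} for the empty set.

{E, Z}

Variables eligible for adjustment (non-descendants of L, excluding L and K): {C, E, P, Z}.
Backdoor paths from L to K:
  P1: L <- Z -> E -> K
  P2: L <- Z -> K
  P3: L <- E <- Z -> K
  P4: L <- E -> K
The empty set is not sufficient: P1 (L <- Z -> E -> K) has no collider blocking it and no conditioned non-collider, so it is open.
Try {E, Z}:
  P1: blocked at fork node Z ∈ conditioning set.
  P2: blocked at fork node Z ∈ conditioning set.
  P3: blocked at chain node E ∈ conditioning set.
  P4: blocked at fork node E ∈ conditioning set.
{E, Z} contains no descendant of L and blocks every backdoor path.
Every element of {E, Z} is needed (dropping E leaves P4 open; dropping Z leaves P2 open), so no proper subset is valid.
Among all size-2 subsets of the eligible variables, only {E, Z} blocks every backdoor path, so it is the unique smallest valid adjustment set.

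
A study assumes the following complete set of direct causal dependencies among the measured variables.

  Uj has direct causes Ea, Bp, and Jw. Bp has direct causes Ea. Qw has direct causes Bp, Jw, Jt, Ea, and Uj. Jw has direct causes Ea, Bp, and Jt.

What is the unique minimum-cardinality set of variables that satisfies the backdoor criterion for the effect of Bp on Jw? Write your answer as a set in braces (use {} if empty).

Variables eligible for adjustment (non-descendants of Bp, excluding Bp and Jw): {Ea, Jt}.
Backdoor paths from Bp to Jw:
  P1: Bp <- Ea -> Jw
  P2: Bp <- Ea -> Uj <- Jw
  P3: Bp <- Ea -> Uj -> Qw <- Jt -> Jw
  P4: Bp <- Ea -> Uj -> Qw <- Jw
  P5: Bp <- Ea -> Qw <- Jt -> Jw
  P6: Bp <- Ea -> Qw <- Jw
  P7: Bp <- Ea -> Qw <- Uj <- Jw
The empty set is not sufficient: P1 (Bp <- Ea -> Jw) has no collider blocking it and no conditioned non-collider, so it is open.
Try {Ea}:
  P1: blocked at fork node Ea ∈ conditioning set.
  P2: blocked at fork node Ea ∈ conditioning set.
  P3: blocked at fork node Ea ∈ conditioning set.
  P4: blocked at fork node Ea ∈ conditioning set.
  P5: blocked at fork node Ea ∈ conditioning set.
  P6: blocked at fork node Ea ∈ conditioning set.
  P7: blocked at fork node Ea ∈ conditioning set.
{Ea} contains no descendant of Bp and blocks every backdoor path.
No other singleton works — e.g. {Jt} leaves P1 open — so {Ea} is the unique smallest valid adjustment set.

{Ea}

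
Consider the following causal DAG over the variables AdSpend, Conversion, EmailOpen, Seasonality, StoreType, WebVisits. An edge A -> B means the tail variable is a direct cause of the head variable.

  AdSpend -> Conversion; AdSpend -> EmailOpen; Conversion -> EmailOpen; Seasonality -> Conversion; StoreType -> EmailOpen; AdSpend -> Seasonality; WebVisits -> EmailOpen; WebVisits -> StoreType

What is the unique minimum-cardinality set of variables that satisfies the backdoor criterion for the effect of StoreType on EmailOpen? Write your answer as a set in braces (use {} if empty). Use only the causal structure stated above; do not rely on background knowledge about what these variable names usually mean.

{WebVisits}

Variables eligible for adjustment (non-descendants of StoreType, excluding StoreType and EmailOpen): {AdSpend, Conversion, Seasonality, WebVisits}.
Backdoor paths from StoreType to EmailOpen:
  P1: StoreType <- WebVisits -> EmailOpen
The empty set is not sufficient: P1 (StoreType <- WebVisits -> EmailOpen) has no collider blocking it and no conditioned non-collider, so it is open.
Try {WebVisits}:
  P1: blocked at fork node WebVisits ∈ conditioning set.
{WebVisits} contains no descendant of StoreType and blocks every backdoor path.
No other singleton works — e.g. {AdSpend} leaves P1 open — so {WebVisits} is the unique smallest valid adjustment set.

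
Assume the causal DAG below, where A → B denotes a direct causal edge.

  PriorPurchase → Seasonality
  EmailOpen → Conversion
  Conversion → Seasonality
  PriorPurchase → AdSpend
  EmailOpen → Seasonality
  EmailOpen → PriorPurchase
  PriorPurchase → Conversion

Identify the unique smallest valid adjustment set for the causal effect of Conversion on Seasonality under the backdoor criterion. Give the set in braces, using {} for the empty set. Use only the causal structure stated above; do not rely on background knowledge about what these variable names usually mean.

{EmailOpen, PriorPurchase}

Variables eligible for adjustment (non-descendants of Conversion, excluding Conversion and Seasonality): {AdSpend, EmailOpen, PriorPurchase}.
Backdoor paths from Conversion to Seasonality:
  P1: Conversion <- EmailOpen -> PriorPurchase -> Seasonality
  P2: Conversion <- EmailOpen -> Seasonality
  P3: Conversion <- PriorPurchase <- EmailOpen -> Seasonality
  P4: Conversion <- PriorPurchase -> Seasonality
The empty set is not sufficient: P1 (Conversion <- EmailOpen -> PriorPurchase -> Seasonality) has no collider blocking it and no conditioned non-collider, so it is open.
Try {EmailOpen, PriorPurchase}:
  P1: blocked at fork node EmailOpen ∈ conditioning set.
  P2: blocked at fork node EmailOpen ∈ conditioning set.
  P3: blocked at chain node PriorPurchase ∈ conditioning set.
  P4: blocked at fork node PriorPurchase ∈ conditioning set.
{EmailOpen, PriorPurchase} contains no descendant of Conversion and blocks every backdoor path.
Every element of {EmailOpen, PriorPurchase} is needed (dropping EmailOpen leaves P2 open; dropping PriorPurchase leaves P4 open), so no proper subset is valid.
Among all size-2 subsets of the eligible variables, only {EmailOpen, PriorPurchase} blocks every backdoor path, so it is the unique smallest valid adjustment set.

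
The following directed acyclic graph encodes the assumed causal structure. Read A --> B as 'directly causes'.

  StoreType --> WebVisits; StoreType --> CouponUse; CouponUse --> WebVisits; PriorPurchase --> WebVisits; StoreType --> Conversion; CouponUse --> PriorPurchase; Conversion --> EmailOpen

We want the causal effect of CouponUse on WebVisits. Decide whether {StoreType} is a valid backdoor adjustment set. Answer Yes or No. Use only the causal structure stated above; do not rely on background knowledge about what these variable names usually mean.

Yes

Backdoor paths from CouponUse to WebVisits (paths whose first edge points into CouponUse):
  P1: CouponUse <- StoreType -> WebVisits
Condition 1 (no descendant of CouponUse in the set): holds — descendants of CouponUse are {PriorPurchase, WebVisits}; none are in {StoreType}.
Condition 2 (every backdoor path blocked by {StoreType}):
  P1: blocked at fork node StoreType ∈ conditioning set.
{StoreType} satisfies the backdoor criterion.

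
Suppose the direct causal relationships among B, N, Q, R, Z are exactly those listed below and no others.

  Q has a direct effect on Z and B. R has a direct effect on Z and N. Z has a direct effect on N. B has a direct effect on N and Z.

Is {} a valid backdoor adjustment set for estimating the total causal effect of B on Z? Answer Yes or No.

Backdoor paths from B to Z (paths whose first edge points into B):
  P1: B <- Q -> Z
Condition 1 (no descendant of B in the set): holds — descendants of B are {N, Z}; none are in {}.
Condition 2 (every backdoor path blocked by {}):
  P1: open — no interior node is in the conditioning set.
{} does not satisfy the backdoor criterion.

No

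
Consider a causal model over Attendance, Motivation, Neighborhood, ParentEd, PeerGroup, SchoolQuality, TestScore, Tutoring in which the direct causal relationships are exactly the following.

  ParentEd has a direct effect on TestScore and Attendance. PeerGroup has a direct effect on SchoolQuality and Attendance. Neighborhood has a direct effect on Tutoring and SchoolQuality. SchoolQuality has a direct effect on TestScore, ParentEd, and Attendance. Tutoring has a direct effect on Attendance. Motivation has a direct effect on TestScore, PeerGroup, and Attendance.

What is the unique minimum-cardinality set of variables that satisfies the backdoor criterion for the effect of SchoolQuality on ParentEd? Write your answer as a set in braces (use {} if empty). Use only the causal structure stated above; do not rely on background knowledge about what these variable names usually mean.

Variables eligible for adjustment (non-descendants of SchoolQuality, excluding SchoolQuality and ParentEd): {Motivation, Neighborhood, PeerGroup, Tutoring}.
Backdoor paths from SchoolQuality to ParentEd:
  P1: SchoolQuality <- PeerGroup <- Motivation -> Attendance <- ParentEd
  P2: SchoolQuality <- PeerGroup <- Motivation -> TestScore <- ParentEd
  P3: SchoolQuality <- PeerGroup -> Attendance <- Motivation -> TestScore <- ParentEd
  P4: SchoolQuality <- PeerGroup -> Attendance <- ParentEd
  P5: SchoolQuality <- Neighborhood -> Tutoring -> Attendance <- Motivation -> TestScore <- ParentEd
  P6: SchoolQuality <- Neighborhood -> Tutoring -> Attendance <- PeerGroup <- Motivation -> TestScore <- ParentEd
  P7: SchoolQuality <- Neighborhood -> Tutoring -> Attendance <- ParentEd
Each backdoor path contains an unconditioned collider, so every path is already blocked with the empty conditioning set:
  P1: blocked at collider Attendance (neither it nor any descendant is in the conditioning set).
  P2: blocked at collider TestScore (neither it nor any descendant is in the conditioning set).
  P3: blocked at collider Attendance (neither it nor any descendant is in the conditioning set).
  P4: blocked at collider Attendance (neither it nor any descendant is in the conditioning set).
  P5: blocked at collider Attendance (neither it nor any descendant is in the conditioning set).
  P6: blocked at collider Attendance (neither it nor any descendant is in the conditioning set).
  P7: blocked at collider Attendance (neither it nor any descendant is in the conditioning set).
The empty set is therefore the unique smallest valid set.

{}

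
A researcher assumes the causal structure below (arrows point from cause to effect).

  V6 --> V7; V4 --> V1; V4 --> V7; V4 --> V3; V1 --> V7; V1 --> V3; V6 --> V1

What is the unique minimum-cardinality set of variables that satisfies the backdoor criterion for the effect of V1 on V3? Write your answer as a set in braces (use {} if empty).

Variables eligible for adjustment (non-descendants of V1, excluding V1 and V3): {V4, V6}.
Backdoor paths from V1 to V3:
  P1: V1 <- V6 -> V7 <- V4 -> V3
  P2: V1 <- V4 -> V3
The empty set is not sufficient: P2 (V1 <- V4 -> V3) has no collider blocking it and no conditioned non-collider, so it is open.
Try {V4}:
  P1: blocked at collider V7 (neither it nor any descendant is in the conditioning set).
  P2: blocked at fork node V4 ∈ conditioning set.
{V4} contains no descendant of V1 and blocks every backdoor path.
No other singleton works — e.g. {V6} leaves P2 open — so {V4} is the unique smallest valid adjustment set.

{V4}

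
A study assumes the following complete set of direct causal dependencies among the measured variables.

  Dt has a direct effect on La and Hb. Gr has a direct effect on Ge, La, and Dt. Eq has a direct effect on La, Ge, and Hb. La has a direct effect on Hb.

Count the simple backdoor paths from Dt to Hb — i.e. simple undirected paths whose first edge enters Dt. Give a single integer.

4

A backdoor path from Dt to Hb is any simple undirected path whose first edge points into Dt (i.e. leaves Dt via a parent).
Parents of Dt: {Gr}.
Enumerating:
  P1: Dt <- Gr -> La <- Eq -> Hb
  P2: Dt <- Gr -> La -> Hb
  P3: Dt <- Gr -> Ge <- Eq -> La -> Hb
  P4: Dt <- Gr -> Ge <- Eq -> Hb
That exhausts the simple backdoor paths. Count: 4.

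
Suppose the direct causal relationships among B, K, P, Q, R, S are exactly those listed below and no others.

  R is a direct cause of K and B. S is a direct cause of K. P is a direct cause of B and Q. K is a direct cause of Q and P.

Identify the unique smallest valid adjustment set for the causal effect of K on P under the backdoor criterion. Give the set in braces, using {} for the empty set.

{}

Variables eligible for adjustment (non-descendants of K, excluding K and P): {R, S}.
Backdoor paths from K to P:
  P1: K <- R -> B <- P
Each backdoor path contains an unconditioned collider, so every path is already blocked with the empty conditioning set:
  P1: blocked at collider B (neither it nor any descendant is in the conditioning set).
The empty set is therefore the unique smallest valid set.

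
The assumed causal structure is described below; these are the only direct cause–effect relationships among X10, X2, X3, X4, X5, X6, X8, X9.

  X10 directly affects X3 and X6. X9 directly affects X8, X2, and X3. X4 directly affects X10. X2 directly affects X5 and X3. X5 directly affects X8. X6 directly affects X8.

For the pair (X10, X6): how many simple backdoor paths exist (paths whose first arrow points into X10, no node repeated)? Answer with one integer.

A backdoor path from X10 to X6 is any simple undirected path whose first edge points into X10 (i.e. leaves X10 via a parent).
Parents of X10: {X4}.
No simple path from any parent of X10 reaches X6 without revisiting X10, so there are no backdoor paths.

0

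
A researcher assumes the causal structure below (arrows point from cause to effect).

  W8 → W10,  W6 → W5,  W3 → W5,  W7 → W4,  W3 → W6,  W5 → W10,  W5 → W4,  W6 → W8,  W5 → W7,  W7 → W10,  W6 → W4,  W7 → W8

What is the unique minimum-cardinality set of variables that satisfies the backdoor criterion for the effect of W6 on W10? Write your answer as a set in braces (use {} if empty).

Variables eligible for adjustment (non-descendants of W6, excluding W6 and W10): {W3}.
Backdoor paths from W6 to W10:
  P1: W6 <- W3 -> W5 -> W7 -> W8 -> W10
  P2: W6 <- W3 -> W5 -> W7 -> W10
  P3: W6 <- W3 -> W5 -> W10
  P4: W6 <- W3 -> W5 -> W4 <- W7 -> W8 -> W10
  P5: W6 <- W3 -> W5 -> W4 <- W7 -> W10
The empty set is not sufficient: P1 (W6 <- W3 -> W5 -> W7 -> W8 -> W10) has no collider blocking it and no conditioned non-collider, so it is open.
Try {W3}:
  P1: blocked at fork node W3 ∈ conditioning set.
  P2: blocked at fork node W3 ∈ conditioning set.
  P3: blocked at fork node W3 ∈ conditioning set.
  P4: blocked at fork node W3 ∈ conditioning set.
  P5: blocked at fork node W3 ∈ conditioning set.
{W3} contains no descendant of W6 and blocks every backdoor path.
{W3} is the unique smallest valid adjustment set.

{W3}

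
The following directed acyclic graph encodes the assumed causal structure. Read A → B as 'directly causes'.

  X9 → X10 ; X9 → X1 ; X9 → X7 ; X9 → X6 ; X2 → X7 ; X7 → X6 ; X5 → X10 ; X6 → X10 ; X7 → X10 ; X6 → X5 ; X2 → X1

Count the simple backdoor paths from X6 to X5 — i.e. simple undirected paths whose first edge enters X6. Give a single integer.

A backdoor path from X6 to X5 is any simple undirected path whose first edge points into X6 (i.e. leaves X6 via a parent).
Parents of X6: {X7, X9}.
Enumerating:
  P1: X6 <- X9 -> X7 -> X10 <- X5
  P2: X6 <- X9 -> X1 <- X2 -> X7 -> X10 <- X5
  P3: X6 <- X9 -> X10 <- X5
  P4: X6 <- X7 <- X9 -> X10 <- X5
  P5: X6 <- X7 <- X2 -> X1 <- X9 -> X10 <- X5
  P6: X6 <- X7 -> X10 <- X5
That exhausts the simple backdoor paths. Count: 6.

6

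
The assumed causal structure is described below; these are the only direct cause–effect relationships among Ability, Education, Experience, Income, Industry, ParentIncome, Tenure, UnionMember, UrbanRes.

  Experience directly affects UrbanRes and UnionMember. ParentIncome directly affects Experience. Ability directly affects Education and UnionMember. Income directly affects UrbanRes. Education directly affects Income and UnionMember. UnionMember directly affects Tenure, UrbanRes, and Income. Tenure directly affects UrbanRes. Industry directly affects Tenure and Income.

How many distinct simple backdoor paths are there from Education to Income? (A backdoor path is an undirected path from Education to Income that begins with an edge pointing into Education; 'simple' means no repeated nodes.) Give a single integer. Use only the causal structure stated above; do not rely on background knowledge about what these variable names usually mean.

7

A backdoor path from Education to Income is any simple undirected path whose first edge points into Education (i.e. leaves Education via a parent).
Parents of Education: {Ability}.
Enumerating:
  P1: Education <- Ability -> UnionMember <- Experience -> UrbanRes <- Tenure <- Industry -> Income
  P2: Education <- Ability -> UnionMember <- Experience -> UrbanRes <- Income
  P3: Education <- Ability -> UnionMember -> Tenure <- Industry -> Income
  P4: Education <- Ability -> UnionMember -> Tenure -> UrbanRes <- Income
  P5: Education <- Ability -> UnionMember -> Income
  P6: Education <- Ability -> UnionMember -> UrbanRes <- Tenure <- Industry -> Income
  P7: Education <- Ability -> UnionMember -> UrbanRes <- Income
That exhausts the simple backdoor paths. Count: 7.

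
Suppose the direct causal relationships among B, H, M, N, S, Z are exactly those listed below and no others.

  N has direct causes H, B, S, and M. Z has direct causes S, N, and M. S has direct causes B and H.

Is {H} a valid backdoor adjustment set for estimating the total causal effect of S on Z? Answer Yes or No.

No

Backdoor paths from S to Z (paths whose first edge points into S):
  P1: S <- H -> N <- M -> Z
  P2: S <- H -> N -> Z
  P3: S <- B -> N <- M -> Z
  P4: S <- B -> N -> Z
Condition 1 (no descendant of S in the set): holds — descendants of S are {N, Z}; none are in {H}.
Condition 2 (every backdoor path blocked by {H}):
  P1: blocked at fork node H ∈ conditioning set.
  P2: blocked at fork node H ∈ conditioning set.
  P3: blocked at collider N (neither it nor any descendant is in the conditioning set).
  P4: open — no interior node is in the conditioning set.
{H} does not satisfy the backdoor criterion.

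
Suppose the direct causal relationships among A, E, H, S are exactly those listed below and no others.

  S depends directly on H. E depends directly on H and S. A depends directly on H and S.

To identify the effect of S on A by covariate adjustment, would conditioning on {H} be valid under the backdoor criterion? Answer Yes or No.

Backdoor paths from S to A (paths whose first edge points into S):
  P1: S <- H -> A
Condition 1 (no descendant of S in the set): holds — descendants of S are {A, E}; none are in {H}.
Condition 2 (every backdoor path blocked by {H}):
  P1: blocked at fork node H ∈ conditioning set.
{H} satisfies the backdoor criterion.

Yes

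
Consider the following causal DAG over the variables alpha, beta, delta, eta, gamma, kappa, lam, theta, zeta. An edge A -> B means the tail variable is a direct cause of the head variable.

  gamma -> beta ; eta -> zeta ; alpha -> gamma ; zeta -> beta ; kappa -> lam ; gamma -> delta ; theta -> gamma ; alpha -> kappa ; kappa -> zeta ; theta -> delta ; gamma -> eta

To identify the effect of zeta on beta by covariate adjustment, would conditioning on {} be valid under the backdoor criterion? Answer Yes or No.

No

Backdoor paths from zeta to beta (paths whose first edge points into zeta):
  P1: zeta <- kappa <- alpha -> gamma -> beta
  P2: zeta <- eta <- gamma -> beta
Condition 1 (no descendant of zeta in the set): holds — descendants of zeta are {beta}; none are in {}.
Condition 2 (every backdoor path blocked by {}):
  P1: open — no interior node is in the conditioning set.
  P2: open — no interior node is in the conditioning set.
{} does not satisfy the backdoor criterion.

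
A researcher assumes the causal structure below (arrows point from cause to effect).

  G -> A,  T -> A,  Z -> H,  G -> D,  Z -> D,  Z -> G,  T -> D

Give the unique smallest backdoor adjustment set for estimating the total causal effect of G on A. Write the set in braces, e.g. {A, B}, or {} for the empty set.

{}

Variables eligible for adjustment (non-descendants of G, excluding G and A): {H, T, Z}.
Backdoor paths from G to A:
  P1: G <- Z -> D <- T -> A
Each backdoor path contains an unconditioned collider, so every path is already blocked with the empty conditioning set:
  P1: blocked at collider D (neither it nor any descendant is in the conditioning set).
The empty set is therefore the unique smallest valid set.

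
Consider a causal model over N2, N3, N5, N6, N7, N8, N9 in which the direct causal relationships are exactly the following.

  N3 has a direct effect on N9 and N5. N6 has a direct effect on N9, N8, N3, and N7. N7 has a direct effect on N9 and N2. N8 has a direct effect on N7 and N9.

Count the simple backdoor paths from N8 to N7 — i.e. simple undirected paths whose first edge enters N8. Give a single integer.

3

A backdoor path from N8 to N7 is any simple undirected path whose first edge points into N8 (i.e. leaves N8 via a parent).
Parents of N8: {N6}.
Enumerating:
  P1: N8 <- N6 -> N7
  P2: N8 <- N6 -> N3 -> N9 <- N7
  P3: N8 <- N6 -> N9 <- N7
That exhausts the simple backdoor paths. Count: 3.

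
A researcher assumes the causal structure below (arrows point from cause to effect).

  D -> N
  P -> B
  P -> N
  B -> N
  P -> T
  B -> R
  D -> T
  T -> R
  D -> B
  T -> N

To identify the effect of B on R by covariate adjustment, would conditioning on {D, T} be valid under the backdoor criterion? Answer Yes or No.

Yes

Backdoor paths from B to R (paths whose first edge points into B):
  P1: B <- D -> T -> R
  P2: B <- D -> N <- P -> T -> R
  P3: B <- D -> N <- T -> R
  P4: B <- P -> T -> R
  P5: B <- P -> N <- D -> T -> R
  P6: B <- P -> N <- T -> R
Condition 1 (no descendant of B in the set): holds — descendants of B are {N, R}; none are in {D, T}.
Condition 2 (every backdoor path blocked by {D, T}):
  P1: blocked at fork node D ∈ conditioning set.
  P2: blocked at fork node D ∈ conditioning set.
  P3: blocked at fork node D ∈ conditioning set.
  P4: blocked at chain node T ∈ conditioning set.
  P5: blocked at collider N (neither it nor any descendant is in the conditioning set).
  P6: blocked at collider N (neither it nor any descendant is in the conditioning set).
{D, T} satisfies the backdoor criterion.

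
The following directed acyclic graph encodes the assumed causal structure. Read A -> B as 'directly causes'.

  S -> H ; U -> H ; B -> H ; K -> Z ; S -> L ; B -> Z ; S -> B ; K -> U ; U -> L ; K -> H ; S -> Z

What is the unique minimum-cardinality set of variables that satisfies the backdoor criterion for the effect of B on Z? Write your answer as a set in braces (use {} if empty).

Variables eligible for adjustment (non-descendants of B, excluding B and Z): {K, L, S, U}.
Backdoor paths from B to Z:
  P1: B <- S -> L <- U <- K -> Z
  P2: B <- S -> L <- U -> H <- K -> Z
  P3: B <- S -> Z
  P4: B <- S -> H <- K -> Z
  P5: B <- S -> H <- U <- K -> Z
The empty set is not sufficient: P3 (B <- S -> Z) has no collider blocking it and no conditioned non-collider, so it is open.
Try {S}:
  P1: blocked at fork node S ∈ conditioning set.
  P2: blocked at fork node S ∈ conditioning set.
  P3: blocked at fork node S ∈ conditioning set.
  P4: blocked at fork node S ∈ conditioning set.
  P5: blocked at fork node S ∈ conditioning set.
{S} contains no descendant of B and blocks every backdoor path.
No other singleton works — e.g. {K} leaves P3 open — so {S} is the unique smallest valid adjustment set.

{S}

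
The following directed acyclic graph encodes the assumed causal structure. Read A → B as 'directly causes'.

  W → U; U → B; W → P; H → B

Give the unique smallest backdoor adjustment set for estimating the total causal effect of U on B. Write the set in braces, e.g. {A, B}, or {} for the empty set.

{}

Variables eligible for adjustment (non-descendants of U, excluding U and B): {H, P, W}.
Backdoor paths from U to B:
  (none)
With no backdoor paths the empty set already satisfies the criterion, and it is trivially minimal.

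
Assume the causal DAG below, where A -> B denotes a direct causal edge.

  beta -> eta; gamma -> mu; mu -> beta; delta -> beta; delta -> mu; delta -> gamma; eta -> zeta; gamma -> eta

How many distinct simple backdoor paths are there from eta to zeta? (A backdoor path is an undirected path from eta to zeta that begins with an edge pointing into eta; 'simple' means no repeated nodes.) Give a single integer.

0

A backdoor path from eta to zeta is any simple undirected path whose first edge points into eta (i.e. leaves eta via a parent).
Parents of eta: {beta, gamma}.
No simple path from any parent of eta reaches zeta without revisiting eta, so there are no backdoor paths.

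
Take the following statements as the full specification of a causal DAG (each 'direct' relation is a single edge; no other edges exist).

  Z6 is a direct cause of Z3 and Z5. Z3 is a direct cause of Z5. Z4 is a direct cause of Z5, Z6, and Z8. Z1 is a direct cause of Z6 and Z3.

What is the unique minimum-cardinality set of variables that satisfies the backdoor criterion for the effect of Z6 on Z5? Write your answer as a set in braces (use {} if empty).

Variables eligible for adjustment (non-descendants of Z6, excluding Z6 and Z5): {Z1, Z4, Z8}.
Backdoor paths from Z6 to Z5:
  P1: Z6 <- Z1 -> Z3 -> Z5
  P2: Z6 <- Z4 -> Z5
The empty set is not sufficient: P1 (Z6 <- Z1 -> Z3 -> Z5) has no collider blocking it and no conditioned non-collider, so it is open.
Try {Z1, Z4}:
  P1: blocked at fork node Z1 ∈ conditioning set.
  P2: blocked at fork node Z4 ∈ conditioning set.
{Z1, Z4} contains no descendant of Z6 and blocks every backdoor path.
Every element of {Z1, Z4} is needed (dropping Z1 leaves P1 open; dropping Z4 leaves P2 open), so no proper subset is valid.
Among all size-2 subsets of the eligible variables, only {Z1, Z4} blocks every backdoor path, so it is the unique smallest valid adjustment set.

{Z1, Z4}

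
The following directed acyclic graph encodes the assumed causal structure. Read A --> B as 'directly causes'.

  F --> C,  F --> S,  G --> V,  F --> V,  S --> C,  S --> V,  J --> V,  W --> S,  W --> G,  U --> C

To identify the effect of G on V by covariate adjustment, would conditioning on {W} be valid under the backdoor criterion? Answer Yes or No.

Backdoor paths from G to V (paths whose first edge points into G):
  P1: G <- W -> S <- F -> V
  P2: G <- W -> S -> C <- F -> V
  P3: G <- W -> S -> V
Condition 1 (no descendant of G in the set): holds — descendants of G are {V}; none are in {W}.
Condition 2 (every backdoor path blocked by {W}):
  P1: blocked at fork node W ∈ conditioning set.
  P2: blocked at fork node W ∈ conditioning set.
  P3: blocked at fork node W ∈ conditioning set.
{W} satisfies the backdoor criterion.

Yes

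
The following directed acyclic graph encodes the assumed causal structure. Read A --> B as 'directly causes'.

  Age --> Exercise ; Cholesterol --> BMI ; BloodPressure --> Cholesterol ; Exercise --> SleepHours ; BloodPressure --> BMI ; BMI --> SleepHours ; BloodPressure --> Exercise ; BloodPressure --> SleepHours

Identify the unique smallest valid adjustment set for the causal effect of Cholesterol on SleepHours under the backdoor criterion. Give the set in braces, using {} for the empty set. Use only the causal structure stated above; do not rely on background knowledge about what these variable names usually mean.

{BloodPressure}

Variables eligible for adjustment (non-descendants of Cholesterol, excluding Cholesterol and SleepHours): {Age, BloodPressure, Exercise}.
Backdoor paths from Cholesterol to SleepHours:
  P1: Cholesterol <- BloodPressure -> Exercise -> SleepHours
  P2: Cholesterol <- BloodPressure -> BMI -> SleepHours
  P3: Cholesterol <- BloodPressure -> SleepHours
The empty set is not sufficient: P1 (Cholesterol <- BloodPressure -> Exercise -> SleepHours) has no collider blocking it and no conditioned non-collider, so it is open.
Try {BloodPressure}:
  P1: blocked at fork node BloodPressure ∈ conditioning set.
  P2: blocked at fork node BloodPressure ∈ conditioning set.
  P3: blocked at fork node BloodPressure ∈ conditioning set.
{BloodPressure} contains no descendant of Cholesterol and blocks every backdoor path.
No other singleton works — e.g. {Age} leaves P1 open — so {BloodPressure} is the unique smallest valid adjustment set.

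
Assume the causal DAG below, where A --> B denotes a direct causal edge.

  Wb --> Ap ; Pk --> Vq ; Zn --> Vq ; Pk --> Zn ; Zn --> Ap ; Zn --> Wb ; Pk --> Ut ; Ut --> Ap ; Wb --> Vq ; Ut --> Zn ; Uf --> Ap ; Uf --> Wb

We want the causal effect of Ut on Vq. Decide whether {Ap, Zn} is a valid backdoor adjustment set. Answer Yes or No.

No

Backdoor paths from Ut to Vq (paths whose first edge points into Ut):
  P1: Ut <- Pk -> Zn -> Wb -> Vq
  P2: Ut <- Pk -> Zn -> Ap <- Uf -> Wb -> Vq
  P3: Ut <- Pk -> Zn -> Ap <- Wb -> Vq
  P4: Ut <- Pk -> Zn -> Vq
  P5: Ut <- Pk -> Vq
Condition 1 (no descendant of Ut in the set): FAILS — Ap and Zn are descendants of Ut.
Condition 2 (every backdoor path blocked by {Ap, Zn}):
  P1: blocked at chain node Zn ∈ conditioning set.
  P2: blocked at chain node Zn ∈ conditioning set.
  P3: blocked at chain node Zn ∈ conditioning set.
  P4: blocked at chain node Zn ∈ conditioning set.
  P5: open — no interior node is in the conditioning set.
{Ap, Zn} does not satisfy the backdoor criterion.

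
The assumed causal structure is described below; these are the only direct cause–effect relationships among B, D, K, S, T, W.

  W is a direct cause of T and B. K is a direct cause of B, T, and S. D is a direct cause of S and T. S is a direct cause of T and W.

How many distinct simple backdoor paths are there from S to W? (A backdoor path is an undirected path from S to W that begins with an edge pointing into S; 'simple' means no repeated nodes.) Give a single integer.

4

A backdoor path from S to W is any simple undirected path whose first edge points into S (i.e. leaves S via a parent).
Parents of S: {D, K}.
Enumerating:
  P1: S <- D -> T <- K -> B <- W
  P2: S <- D -> T <- W
  P3: S <- K -> B <- W
  P4: S <- K -> T <- W
That exhausts the simple backdoor paths. Count: 4.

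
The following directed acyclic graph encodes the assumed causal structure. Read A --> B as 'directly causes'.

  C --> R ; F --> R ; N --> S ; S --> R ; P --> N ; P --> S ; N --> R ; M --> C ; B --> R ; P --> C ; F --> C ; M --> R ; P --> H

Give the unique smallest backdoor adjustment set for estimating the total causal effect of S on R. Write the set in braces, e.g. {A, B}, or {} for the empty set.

{N, P}

Variables eligible for adjustment (non-descendants of S, excluding S and R): {B, C, F, H, M, N, P}.
Backdoor paths from S to R:
  P1: S <- P -> N -> R
  P2: S <- P -> C <- F -> R
  P3: S <- P -> C <- M -> R
  P4: S <- P -> C -> R
  P5: S <- N <- P -> C <- F -> R
  P6: S <- N <- P -> C <- M -> R
  P7: S <- N <- P -> C -> R
  P8: S <- N -> R
The empty set is not sufficient: P1 (S <- P -> N -> R) has no collider blocking it and no conditioned non-collider, so it is open.
Try {N, P}:
  P1: blocked at fork node P ∈ conditioning set.
  P2: blocked at fork node P ∈ conditioning set.
  P3: blocked at fork node P ∈ conditioning set.
  P4: blocked at fork node P ∈ conditioning set.
  P5: blocked at chain node N ∈ conditioning set.
  P6: blocked at chain node N ∈ conditioning set.
  P7: blocked at chain node N ∈ conditioning set.
  P8: blocked at fork node N ∈ conditioning set.
{N, P} contains no descendant of S and blocks every backdoor path.
Every element of {N, P} is needed (dropping N leaves P8 open; dropping P leaves P4 open), so no proper subset is valid.
Among all size-2 subsets of the eligible variables, only {N, P} blocks every backdoor path, so it is the unique smallest valid adjustment set.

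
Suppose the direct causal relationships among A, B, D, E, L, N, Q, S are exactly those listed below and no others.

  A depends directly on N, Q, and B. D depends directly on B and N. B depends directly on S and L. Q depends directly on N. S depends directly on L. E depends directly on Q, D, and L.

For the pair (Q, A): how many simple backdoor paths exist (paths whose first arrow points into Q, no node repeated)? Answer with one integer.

4

A backdoor path from Q to A is any simple undirected path whose first edge points into Q (i.e. leaves Q via a parent).
Parents of Q: {N}.
Enumerating:
  P1: Q <- N -> D <- B -> A
  P2: Q <- N -> D -> E <- L -> S -> B -> A
  P3: Q <- N -> D -> E <- L -> B -> A
  P4: Q <- N -> A
That exhausts the simple backdoor paths. Count: 4.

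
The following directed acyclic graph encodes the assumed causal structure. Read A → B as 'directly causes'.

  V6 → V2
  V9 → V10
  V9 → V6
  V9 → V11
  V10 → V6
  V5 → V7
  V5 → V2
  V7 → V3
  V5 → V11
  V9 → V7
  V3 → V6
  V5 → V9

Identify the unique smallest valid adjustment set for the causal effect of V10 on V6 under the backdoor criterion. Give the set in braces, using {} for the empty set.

{V9}

Variables eligible for adjustment (non-descendants of V10, excluding V10 and V6): {V11, V3, V5, V7, V9}.
Backdoor paths from V10 to V6:
  P1: V10 <- V9 <- V5 -> V7 -> V3 -> V6
  P2: V10 <- V9 <- V5 -> V2 <- V6
  P3: V10 <- V9 -> V7 <- V5 -> V2 <- V6
  P4: V10 <- V9 -> V7 -> V3 -> V6
  P5: V10 <- V9 -> V11 <- V5 -> V7 -> V3 -> V6
  P6: V10 <- V9 -> V11 <- V5 -> V2 <- V6
  P7: V10 <- V9 -> V6
The empty set is not sufficient: P1 (V10 <- V9 <- V5 -> V7 -> V3 -> V6) has no collider blocking it and no conditioned non-collider, so it is open.
Try {V9}:
  P1: blocked at chain node V9 ∈ conditioning set.
  P2: blocked at chain node V9 ∈ conditioning set.
  P3: blocked at fork node V9 ∈ conditioning set.
  P4: blocked at fork node V9 ∈ conditioning set.
  P5: blocked at fork node V9 ∈ conditioning set.
  P6: blocked at fork node V9 ∈ conditioning set.
  P7: blocked at fork node V9 ∈ conditioning set.
{V9} contains no descendant of V10 and blocks every backdoor path.
No other singleton works — e.g. {V5} leaves P4 open — so {V9} is the unique smallest valid adjustment set.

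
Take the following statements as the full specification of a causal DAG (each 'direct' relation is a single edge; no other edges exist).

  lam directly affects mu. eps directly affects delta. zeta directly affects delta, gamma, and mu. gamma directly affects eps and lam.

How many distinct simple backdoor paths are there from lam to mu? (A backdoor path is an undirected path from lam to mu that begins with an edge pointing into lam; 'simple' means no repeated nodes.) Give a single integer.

A backdoor path from lam to mu is any simple undirected path whose first edge points into lam (i.e. leaves lam via a parent).
Parents of lam: {gamma}.
Enumerating:
  P1: lam <- gamma <- zeta -> mu
  P2: lam <- gamma -> eps -> delta <- zeta -> mu
That exhausts the simple backdoor paths. Count: 2.

2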